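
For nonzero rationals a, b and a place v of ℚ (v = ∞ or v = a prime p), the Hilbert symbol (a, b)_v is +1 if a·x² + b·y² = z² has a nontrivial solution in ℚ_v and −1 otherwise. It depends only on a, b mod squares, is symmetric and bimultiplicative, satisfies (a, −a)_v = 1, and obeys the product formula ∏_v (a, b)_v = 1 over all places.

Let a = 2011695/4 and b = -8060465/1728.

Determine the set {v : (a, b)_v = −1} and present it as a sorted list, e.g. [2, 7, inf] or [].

(a, b) ≡ (41055, -24181395) mod (ℚ^×)²; places V = {2, 3, 5, 7, 17, 19, 23, 31, ∞}.
(a,b)_5: α=1, u≡1; β=1, v≡4 (mod 5); (1|5)=+1, (4|5)=+1; sign (−1)^0·+1^1·+1^1 = +1.
(a,b)_7: α=3, u≡5; β=1, v≡2 (mod 7); (5|7)=-1, (2|7)=+1; sign (−1)^1·-1^1·+1^3 = +1.
(a,b)_17: α=1, u≡8; β=1, v≡11 (mod 17); (8|17)=+1, (11|17)=-1; sign (−1)^0·+1^1·-1^1 = -1.
(a,b)_19: α=0, u≡8; β=1, v≡3 (mod 19); (8|19)=-1, (3|19)=-1; sign (−1)^0·-1^1·-1^0 = -1.
(a,b)_3: α=1, u≡2; β=-3, v≡1 (mod 3); (2|3)=-1, (1|3)=+1; sign (−1)^1·-1^-3·+1^1 = +1.
(a,b)_2: α=-2, β=-6; u≡7, v≡5 (mod 8); ε(u)ε(v)=1·0, αω(v)=-2·1, βω(u)=-6·0; sum ≡ 0  ⇒  +1.
(a,b)_23: α=1, u≡22; β=1, v≡14 (mod 23); (22|23)=-1, (14|23)=-1; sign (−1)^1·-1^1·-1^1 = -1.
(a,b)_∞: sgn(41055)=+, sgn(-24181395)=−, so +1.
(a,b)_31: α=0, u≡3; β=1, v≡10 (mod 31); (3|31)=-1, (10|31)=+1; sign (−1)^0·-1^1·+1^0 = -1.
Ram(41055, -24181395) = {17, 19, 23, 31}; no ℚ_17-point on the conic.

[17, 19, 23, 31]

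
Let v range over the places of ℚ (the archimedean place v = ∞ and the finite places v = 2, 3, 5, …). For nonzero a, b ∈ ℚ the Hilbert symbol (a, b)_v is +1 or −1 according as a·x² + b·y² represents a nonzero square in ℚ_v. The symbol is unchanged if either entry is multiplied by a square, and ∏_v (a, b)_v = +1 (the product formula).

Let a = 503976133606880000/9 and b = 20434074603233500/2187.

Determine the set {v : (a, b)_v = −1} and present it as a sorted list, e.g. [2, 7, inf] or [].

[3, 5, 17, 31, 41, 43]

Mod squares: a ≡ 14078867, b ≡ 14034070605. Check v ∈ {∞, 2, 3, 5, 11, 17, 19, 31, 41, 43, 53}.
v=43: a=43^2·(≡30), b=43^1·(≡39) mod 43; (30|43)=-1, (39|43)=-1; (−1)^{2·1·21}·(-1)^1·(-1)^2 = -1.
v=5: a=5^4·(≡2), b=5^3·(≡4) mod 5; (2|5)=-1, (4|5)=+1; (−1)^{4·3·2}·(-1)^3·(+1)^4 = -1.
v=11: a=11^3·(≡9), b=11^2·(≡9) mod 11; (9|11)=+1, (9|11)=+1; (−1)^{3·2·5}·(+1)^2·(+1)^3 = +1.
v=53: a=53^1·(≡51), b=53^1·(≡20) mod 53; (51|53)=-1, (20|53)=-1; (−1)^{1·1·26}·(-1)^1·(-1)^1 = +1.
v=∞: 14078867 > 0 and 14034070605 > 0  ⇒  (a,b)_∞ = +1.
v=19: a=19^1·(≡18), b=19^3·(≡11) mod 19; (18|19)=-1, (11|19)=+1; (−1)^{1·3·9}·(-1)^3·(+1)^1 = +1.
v=2: v_2(a)=8, v_2(b)=2; units ≡ 3, 5 (mod 8); ε·ε+αω+βω = 1·0+8·1+2·1 ≡ 0  ⇒  (a,b)_2 = +1.
v=3: a=3^-2·(≡2), b=3^-7·(≡1) mod 3; (2|3)=-1, (1|3)=+1; (−1)^{-2·-7·1}·(-1)^-7·(+1)^-2 = -1.
v=41: a=41^1·(≡13), b=41^1·(≡1) mod 41; (13|41)=-1, (1|41)=+1; (−1)^{1·1·20}·(-1)^1·(+1)^1 = -1.
v=17: a=17^0·(≡7), b=17^1·(≡1) mod 17; (7|17)=-1, (1|17)=+1; (−1)^{0·1·8}·(-1)^1·(+1)^0 = -1.
v=31: a=31^1·(≡14), b=31^1·(≡16) mod 31; (14|31)=+1, (16|31)=+1; (−1)^{1·1·15}·(+1)^1·(+1)^1 = -1.
|Ram(14078867, 14034070605)| = 6, even; anisotropic at {3, 5, 17, 31, 41, 43}.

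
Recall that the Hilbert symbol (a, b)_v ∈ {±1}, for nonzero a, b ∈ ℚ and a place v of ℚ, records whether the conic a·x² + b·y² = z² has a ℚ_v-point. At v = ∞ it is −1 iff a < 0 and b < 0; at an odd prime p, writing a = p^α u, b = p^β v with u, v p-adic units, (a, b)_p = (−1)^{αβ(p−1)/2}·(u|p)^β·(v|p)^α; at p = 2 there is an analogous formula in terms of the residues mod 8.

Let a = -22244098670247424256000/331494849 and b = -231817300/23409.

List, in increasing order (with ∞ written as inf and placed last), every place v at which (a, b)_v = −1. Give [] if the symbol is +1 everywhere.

(a, b) ≡ (-161690, -13717) mod (ℚ^×)²; places V = {2, 3, 5, 7, 11, 13, 17, 19, 23, 29, 37, 43, ∞}.
(a,b)_5: α=3, u≡3; β=2, v≡2 (mod 5); (3|5)=-1, (2|5)=-1; sign (−1)^0·-1^2·-1^3 = -1.
(a,b)_7: α=-2, u≡3; β=0, v≡6 (mod 7); (3|7)=-1, (6|7)=-1; sign (−1)^0·-1^0·-1^-2 = +1.
(a,b)_23: α=1, u≡6; β=0, v≡14 (mod 23); (6|23)=+1, (14|23)=-1; sign (−1)^0·+1^0·-1^1 = -1.
(a,b)_13: α=4, u≡10; β=2, v≡11 (mod 13); (10|13)=+1, (11|13)=-1; sign (−1)^0·+1^2·-1^4 = +1.
(a,b)_43: α=2, u≡26; β=1, v≡4 (mod 43); (26|43)=-1, (4|43)=+1; sign (−1)^0·-1^1·+1^2 = -1.
(a,b)_∞: sgn(-161690)=−, sgn(-13717)=−, so -1.
(a,b)_19: α=1, u≡3; β=0, v≡9 (mod 19); (3|19)=-1, (9|19)=+1; sign (−1)^0·-1^0·+1^1 = +1.
(a,b)_2: α=11, β=2; u≡3, v≡3 (mod 8); ε(u)ε(v)=1·1, αω(v)=11·1, βω(u)=2·1; sum ≡ 0  ⇒  +1.
(a,b)_17: α=-4, u≡3; β=-2, v≡16 (mod 17); (3|17)=-1, (16|17)=+1; sign (−1)^0·-1^-2·+1^-4 = +1.
(a,b)_11: α=2, u≡6; β=1, v≡6 (mod 11); (6|11)=-1, (6|11)=-1; sign (−1)^0·-1^1·-1^2 = -1.
(a,b)_3: α=-4, u≡1; β=-4, v≡2 (mod 3); (1|3)=+1, (2|3)=-1; sign (−1)^0·+1^-4·-1^-4 = +1.
(a,b)_37: α=1, u≡34; β=0, v≡26 (mod 37); (34|37)=+1, (26|37)=+1; sign (−1)^0·+1^0·+1^1 = +1.
(a,b)_29: α=2, u≡8; β=1, v≡25 (mod 29); (8|29)=-1, (25|29)=+1; sign (−1)^0·-1^1·+1^2 = -1.
(-161690, -13717 / ℚ) ramifies at {5, 11, 23, 29, 43, ∞}: a division algebra.

[5, 11, 23, 29, 43, inf]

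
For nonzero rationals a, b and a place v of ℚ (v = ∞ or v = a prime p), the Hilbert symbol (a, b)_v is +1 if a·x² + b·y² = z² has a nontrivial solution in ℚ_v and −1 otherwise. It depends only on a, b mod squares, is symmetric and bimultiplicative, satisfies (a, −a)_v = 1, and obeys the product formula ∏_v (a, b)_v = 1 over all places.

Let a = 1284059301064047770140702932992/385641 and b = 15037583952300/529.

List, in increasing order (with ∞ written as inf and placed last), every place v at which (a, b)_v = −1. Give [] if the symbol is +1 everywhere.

[3, 31, 37, 53]

Mod squares: a ≡ 55862, b ≡ 889797867. Check v ∈ {∞, 2, 3, 5, 7, 13, 17, 23, 31, 37, 41, 53}.
v=37: a=37^2·(≡32), b=37^1·(≡26) mod 37; (32|37)=-1, (26|37)=+1; (−1)^{2·1·18}·(-1)^1·(+1)^2 = -1.
v=3: a=3^-6·(≡2), b=3^1·(≡2) mod 3; (2|3)=-1, (2|3)=-1; (−1)^{-6·1·1}·(-1)^1·(-1)^-6 = -1.
v=2: v_2(a)=19, v_2(b)=2; units ≡ 3, 3 (mod 8); ε·ε+αω+βω = 1·1+19·1+2·1 ≡ 0  ⇒  (a,b)_2 = +1.
v=13: a=13^2·(≡3), b=13^2·(≡10) mod 13; (3|13)=+1, (10|13)=+1; (−1)^{2·2·6}·(+1)^2·(+1)^2 = +1.
v=23: a=23^-2·(≡13), b=23^-2·(≡2) mod 23; (13|23)=+1, (2|23)=+1; (−1)^{-2·-2·11}·(+1)^-2·(+1)^-2 = +1.
v=∞: 55862 > 0 and 889797867 > 0  ⇒  (a,b)_∞ = +1.
v=53: a=53^3·(≡37), b=53^1·(≡22) mod 53; (37|53)=+1, (22|53)=-1; (−1)^{3·1·26}·(+1)^1·(-1)^3 = -1.
v=17: a=17^5·(≡7), b=17^1·(≡6) mod 17; (7|17)=-1, (6|17)=-1; (−1)^{5·1·8}·(-1)^1·(-1)^5 = +1.
v=7: a=7^0·(≡4), b=7^1·(≡4) mod 7; (4|7)=+1, (4|7)=+1; (−1)^{0·1·3}·(+1)^1·(+1)^0 = +1.
v=5: a=5^0·(≡2), b=5^2·(≡3) mod 5; (2|5)=-1, (3|5)=-1; (−1)^{0·2·2}·(-1)^2·(-1)^0 = +1.
v=31: a=31^3·(≡8), b=31^1·(≡7) mod 31; (8|31)=+1, (7|31)=+1; (−1)^{3·1·15}·(+1)^1·(+1)^3 = -1.
v=41: a=41^2·(≡31), b=41^1·(≡40) mod 41; (31|41)=+1, (40|41)=+1; (−1)^{2·1·20}·(+1)^1·(+1)^2 = +1.
|Ram(55862, 889797867)| = 4, even; anisotropic at {3, 31, 37, 53}.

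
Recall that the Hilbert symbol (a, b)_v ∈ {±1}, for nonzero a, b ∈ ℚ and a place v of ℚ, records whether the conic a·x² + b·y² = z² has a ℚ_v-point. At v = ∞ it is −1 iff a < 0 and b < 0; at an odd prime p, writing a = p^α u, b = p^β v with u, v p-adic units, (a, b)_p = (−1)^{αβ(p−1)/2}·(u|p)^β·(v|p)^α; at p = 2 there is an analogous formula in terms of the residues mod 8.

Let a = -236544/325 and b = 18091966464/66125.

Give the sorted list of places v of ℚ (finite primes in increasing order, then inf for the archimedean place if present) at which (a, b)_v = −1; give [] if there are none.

(a, b) ≡ (-3003, 30) mod (ℚ^×)²; places V = {2, 3, 5, 7, 11, 13, 23, ∞}.
(a,b)_∞: sgn(-3003)=−, sgn(30)=+, so +1.
(a,b)_23: α=0, u≡19; β=-2, v≡22 (mod 23); (19|23)=-1, (22|23)=-1; sign (−1)^0·-1^-2·-1^0 = +1.
(a,b)_2: α=10, β=15; u≡5, v≡7 (mod 8); ε(u)ε(v)=0·1, αω(v)=10·0, βω(u)=15·1; sum ≡ 1  ⇒  -1.
(a,b)_7: α=1, u≡6; β=0, v≡4 (mod 7); (6|7)=-1, (4|7)=+1; sign (−1)^0·-1^0·+1^1 = +1.
(a,b)_11: α=1, u≡2; β=2, v≡6 (mod 11); (2|11)=-1, (6|11)=-1; sign (−1)^0·-1^2·-1^1 = -1.
(a,b)_13: α=-1, u≡9; β=2, v≡12 (mod 13); (9|13)=+1, (12|13)=+1; sign (−1)^0·+1^2·+1^-1 = +1.
(a,b)_3: α=1, u≡1; β=3, v≡1 (mod 3); (1|3)=+1, (1|3)=+1; sign (−1)^1·+1^3·+1^1 = -1.
(a,b)_5: α=-2, u≡2; β=-3, v≡1 (mod 5); (2|5)=-1, (1|5)=+1; sign (−1)^0·-1^-3·+1^-2 = -1.
|Ram(-3003, 30)| = 4, even; anisotropic at {2, 3, 5, 11}.

[2, 3, 5, 11]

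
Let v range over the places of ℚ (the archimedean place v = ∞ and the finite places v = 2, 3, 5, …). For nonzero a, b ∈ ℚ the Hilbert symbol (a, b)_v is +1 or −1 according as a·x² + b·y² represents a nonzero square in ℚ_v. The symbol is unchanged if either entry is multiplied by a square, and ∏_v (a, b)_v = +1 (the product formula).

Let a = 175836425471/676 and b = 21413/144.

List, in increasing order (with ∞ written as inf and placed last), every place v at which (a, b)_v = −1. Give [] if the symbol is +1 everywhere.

[19, 43]

Mod squares: a ≡ 18791, b ≡ 437. Check v ∈ {∞, 2, 3, 7, 13, 19, 23, 43}.
v=43: a=43^1·(≡22), b=43^0·(≡20) mod 43; (22|43)=-1, (20|43)=-1; (−1)^{1·0·21}·(-1)^0·(-1)^1 = -1.
v=13: a=13^-2·(≡11), b=13^0·(≡2) mod 13; (11|13)=-1, (2|13)=-1; (−1)^{-2·0·6}·(-1)^0·(-1)^-2 = +1.
v=19: a=19^3·(≡16), b=19^1·(≡4) mod 19; (16|19)=+1, (4|19)=+1; (−1)^{3·1·9}·(+1)^1·(+1)^3 = -1.
v=23: a=23^3·(≡18), b=23^1·(≡21) mod 23; (18|23)=+1, (21|23)=-1; (−1)^{3·1·11}·(+1)^1·(-1)^3 = +1.
v=7: a=7^2·(≡5), b=7^2·(≡6) mod 7; (5|7)=-1, (6|7)=-1; (−1)^{2·2·3}·(-1)^2·(-1)^2 = +1.
v=3: a=3^0·(≡2), b=3^-2·(≡2) mod 3; (2|3)=-1, (2|3)=-1; (−1)^{0·-2·1}·(-1)^-2·(-1)^0 = +1.
v=∞: 18791 > 0 and 437 > 0  ⇒  (a,b)_∞ = +1.
v=2: v_2(a)=-2, v_2(b)=-4; units ≡ 7, 5 (mod 8); ε·ε+αω+βω = 1·0+-2·1+-4·0 ≡ 0  ⇒  (a,b)_2 = +1.
|Ram(18791, 437)| = 2, even; anisotropic at {19, 43}.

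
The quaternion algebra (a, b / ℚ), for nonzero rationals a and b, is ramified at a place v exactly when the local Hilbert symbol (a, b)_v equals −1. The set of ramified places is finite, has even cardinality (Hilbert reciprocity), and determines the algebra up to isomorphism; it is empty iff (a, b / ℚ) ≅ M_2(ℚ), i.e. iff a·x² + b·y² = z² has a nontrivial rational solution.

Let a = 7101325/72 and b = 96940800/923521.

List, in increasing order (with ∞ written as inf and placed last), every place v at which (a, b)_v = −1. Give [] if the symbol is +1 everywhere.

(a, b) ≡ (11594, 187) mod (ℚ^×)²; places V = {2, 3, 5, 7, 11, 17, 31, ∞}.
(a,b)_3: α=-2, u≡2; β=4, v≡1 (mod 3); (2|3)=-1, (1|3)=+1; sign (−1)^0·-1^4·+1^-2 = +1.
(a,b)_17: α=1, u≡13; β=1, v≡3 (mod 17); (13|17)=+1, (3|17)=-1; sign (−1)^0·+1^1·-1^1 = -1.
(a,b)_31: α=1, u≡14; β=-4, v≡18 (mod 31); (14|31)=+1, (18|31)=+1; sign (−1)^0·+1^-4·+1^1 = +1.
(a,b)_5: α=2, u≡4; β=2, v≡2 (mod 5); (4|5)=+1, (2|5)=-1; sign (−1)^0·+1^2·-1^2 = +1.
(a,b)_7: α=2, u≡2; β=0, v≡3 (mod 7); (2|7)=+1, (3|7)=-1; sign (−1)^0·+1^0·-1^2 = +1.
(a,b)_2: α=-3, β=8; u≡5, v≡3 (mod 8); ε(u)ε(v)=0·1, αω(v)=-3·1, βω(u)=8·1; sum ≡ 1  ⇒  -1.
(a,b)_∞: sgn(11594)=+, sgn(187)=+, so +1.
(a,b)_11: α=1, u≡3; β=1, v≡8 (mod 11); (3|11)=+1, (8|11)=-1; sign (−1)^1·+1^1·-1^1 = +1.
|Ram(11594, 187)| = 2, even; anisotropic at {2, 17}.

[2, 17]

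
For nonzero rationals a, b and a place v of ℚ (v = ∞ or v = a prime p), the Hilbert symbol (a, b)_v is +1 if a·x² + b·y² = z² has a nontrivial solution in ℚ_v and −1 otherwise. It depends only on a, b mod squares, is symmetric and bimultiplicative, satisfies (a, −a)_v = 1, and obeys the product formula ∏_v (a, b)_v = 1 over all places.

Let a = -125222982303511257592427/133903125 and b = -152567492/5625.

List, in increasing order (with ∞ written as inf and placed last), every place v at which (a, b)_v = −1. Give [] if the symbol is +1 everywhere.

(a, b) ≡ (-35815, -45353) mod (ℚ^×)²; places V = {2, 3, 5, 7, 11, 13, 17, 19, 23, 29, 31, ∞}.
(a,b)_23: α=-2, u≡19; β=0, v≡12 (mod 23); (19|23)=-1, (12|23)=+1; sign (−1)^0·-1^0·+1^-2 = +1.
(a,b)_11: α=4, u≡9; β=1, v≡10 (mod 11); (9|11)=+1, (10|11)=-1; sign (−1)^0·+1^1·-1^4 = +1.
(a,b)_2: α=0, β=2; u≡1, v≡7 (mod 8); ε(u)ε(v)=0·1, αω(v)=0·0, βω(u)=2·0; sum ≡ 0  ⇒  +1.
(a,b)_19: α=3, u≡13; β=1, v≡7 (mod 19); (13|19)=-1, (7|19)=+1; sign (−1)^1·-1^1·+1^3 = +1.
(a,b)_5: α=-5, u≡2; β=-4, v≡2 (mod 5); (2|5)=-1, (2|5)=-1; sign (−1)^0·-1^-4·-1^-5 = -1.
(a,b)_31: α=2, u≡11; β=1, v≡2 (mod 31); (11|31)=-1, (2|31)=+1; sign (−1)^0·-1^1·+1^2 = -1.
(a,b)_3: α=-4, u≡2; β=-2, v≡1 (mod 3); (2|3)=-1, (1|3)=+1; sign (−1)^0·-1^-2·+1^-4 = +1.
(a,b)_29: α=3, u≡27; β=2, v≡17 (mod 29); (27|29)=-1, (17|29)=-1; sign (−1)^0·-1^2·-1^3 = -1.
(a,b)_13: α=1, u≡3; β=0, v≡3 (mod 13); (3|13)=+1, (3|13)=+1; sign (−1)^0·+1^0·+1^1 = +1.
(a,b)_∞: sgn(-35815)=−, sgn(-45353)=−, so -1.
(a,b)_17: α=4, u≡15; β=0, v≡3 (mod 17); (15|17)=+1, (3|17)=-1; sign (−1)^0·+1^0·-1^4 = +1.
(a,b)_7: α=2, u≡4; β=1, v≡3 (mod 7); (4|7)=+1, (3|7)=-1; sign (−1)^0·+1^1·-1^2 = +1.
Ram(-35815, -45353) = {5, 29, 31, ∞}; no ℚ_5-point on the conic.

[5, 29, 31, inf]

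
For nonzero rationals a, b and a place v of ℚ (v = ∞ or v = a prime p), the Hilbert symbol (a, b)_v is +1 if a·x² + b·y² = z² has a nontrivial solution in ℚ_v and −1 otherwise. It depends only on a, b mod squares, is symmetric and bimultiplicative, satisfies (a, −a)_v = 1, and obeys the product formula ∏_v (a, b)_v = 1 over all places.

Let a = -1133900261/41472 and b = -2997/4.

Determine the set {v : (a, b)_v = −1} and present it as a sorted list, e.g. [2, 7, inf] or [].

[29, inf]

(a, b) ≡ (-58, -37) mod (ℚ^×)²; places V = {2, 3, 13, 29, 37, ∞}.
(a,b)_3: α=-4, u≡2; β=4, v≡2 (mod 3); (2|3)=-1, (2|3)=-1; sign (−1)^0·-1^4·-1^-4 = +1.
(a,b)_29: α=1, u≡12; β=0, v≡12 (mod 29); (12|29)=-1, (12|29)=-1; sign (−1)^0·-1^0·-1^1 = -1.
(a,b)_37: α=2, u≡27; β=1, v≡26 (mod 37); (27|37)=+1, (26|37)=+1; sign (−1)^0·+1^1·+1^2 = +1.
(a,b)_2: α=-9, β=-2; u≡3, v≡3 (mod 8); ε(u)ε(v)=1·1, αω(v)=-9·1, βω(u)=-2·1; sum ≡ 0  ⇒  +1.
(a,b)_∞: sgn(-58)=−, sgn(-37)=−, so -1.
(a,b)_13: α=4, u≡7; β=0, v≡8 (mod 13); (7|13)=-1, (8|13)=-1; sign (−1)^0·-1^0·-1^4 = +1.
(-58, -37 / ℚ) ramifies at {29, ∞}: a division algebra.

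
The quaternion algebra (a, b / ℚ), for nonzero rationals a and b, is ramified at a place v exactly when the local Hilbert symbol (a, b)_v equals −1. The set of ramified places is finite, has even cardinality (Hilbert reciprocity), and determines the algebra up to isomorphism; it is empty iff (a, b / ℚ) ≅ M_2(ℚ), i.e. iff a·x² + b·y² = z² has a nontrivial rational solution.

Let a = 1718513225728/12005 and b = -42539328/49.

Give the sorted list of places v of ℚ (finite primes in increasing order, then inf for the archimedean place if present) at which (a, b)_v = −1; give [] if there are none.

[5, 13, 19, 23]

(a, b) ≡ (65, -437) mod (ℚ^×)²; places V = {2, 3, 5, 7, 13, 19, 23, ∞}.
(a,b)_3: α=0, u≡2; β=2, v≡1 (mod 3); (2|3)=-1, (1|3)=+1; sign (−1)^0·-1^2·+1^0 = +1.
(a,b)_13: α=3, u≡2; β=2, v≡2 (mod 13); (2|13)=-1, (2|13)=-1; sign (−1)^0·-1^2·-1^3 = -1.
(a,b)_∞: sgn(65)=+, sgn(-437)=−, so +1.
(a,b)_23: α=2, u≡7; β=1, v≡3 (mod 23); (7|23)=-1, (3|23)=+1; sign (−1)^0·-1^1·+1^2 = -1.
(a,b)_19: α=2, u≡18; β=1, v≡13 (mod 19); (18|19)=-1, (13|19)=-1; sign (−1)^0·-1^1·-1^2 = -1.
(a,b)_5: α=-1, u≡3; β=0, v≡3 (mod 5); (3|5)=-1, (3|5)=-1; sign (−1)^0·-1^0·-1^-1 = -1.
(a,b)_2: α=12, β=6; u≡1, v≡3 (mod 8); ε(u)ε(v)=0·1, αω(v)=12·1, βω(u)=6·0; sum ≡ 0  ⇒  +1.
(a,b)_7: α=-4, u≡1; β=-2, v≡1 (mod 7); (1|7)=+1, (1|7)=+1; sign (−1)^0·+1^-2·+1^-4 = +1.
|Ram(65, -437)| = 4, even; anisotropic at {5, 13, 19, 23}.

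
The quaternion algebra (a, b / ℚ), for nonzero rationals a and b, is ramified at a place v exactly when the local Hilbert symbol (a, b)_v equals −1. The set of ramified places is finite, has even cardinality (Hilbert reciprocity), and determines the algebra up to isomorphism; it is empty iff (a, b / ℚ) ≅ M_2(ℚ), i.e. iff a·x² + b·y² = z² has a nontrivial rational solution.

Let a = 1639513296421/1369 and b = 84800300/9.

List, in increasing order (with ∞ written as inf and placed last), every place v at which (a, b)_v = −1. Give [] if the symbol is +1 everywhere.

[11, 13, 31, 37]

(a, b) ≡ (13981, 848003) mod (ℚ^×)²; places V = {2, 3, 5, 7, 11, 13, 17, 31, 37, 41, 43, ∞}.
(a,b)_∞: sgn(13981)=+, sgn(848003)=+, so +1.
(a,b)_43: α=0, u≡1; β=1, v≡42 (mod 43); (1|43)=+1, (42|43)=-1; sign (−1)^0·+1^1·-1^0 = +1.
(a,b)_2: α=0, β=2; u≡5, v≡3 (mod 8); ε(u)ε(v)=0·1, αω(v)=0·1, βω(u)=2·1; sum ≡ 0  ⇒  +1.
(a,b)_13: α=2, u≡8; β=1, v≡10 (mod 13); (8|13)=-1, (10|13)=+1; sign (−1)^0·-1^1·+1^2 = -1.
(a,b)_37: α=-2, u≡20; β=1, v≡1 (mod 37); (20|37)=-1, (1|37)=+1; sign (−1)^0·-1^1·+1^-2 = -1.
(a,b)_7: α=4, u≡1; β=0, v≡2 (mod 7); (1|7)=+1, (2|7)=+1; sign (−1)^0·+1^0·+1^4 = +1.
(a,b)_5: α=0, u≡4; β=2, v≡3 (mod 5); (4|5)=+1, (3|5)=-1; sign (−1)^0·+1^2·-1^0 = +1.
(a,b)_11: α=1, u≡8; β=0, v≡10 (mod 11); (8|11)=-1, (10|11)=-1; sign (−1)^0·-1^0·-1^1 = -1.
(a,b)_31: α=1, u≡30; β=0, v≡26 (mod 31); (30|31)=-1, (26|31)=-1; sign (−1)^0·-1^0·-1^1 = -1.
(a,b)_41: α=1, u≡28; β=1, v≡38 (mod 41); (28|41)=-1, (38|41)=-1; sign (−1)^0·-1^1·-1^1 = +1.
(a,b)_17: α=2, u≡12; β=0, v≡15 (mod 17); (12|17)=-1, (15|17)=+1; sign (−1)^0·-1^0·+1^2 = +1.
(a,b)_3: α=0, u≡1; β=-2, v≡2 (mod 3); (1|3)=+1, (2|3)=-1; sign (−1)^0·+1^-2·-1^0 = +1.
(13981, 848003 / ℚ) ramifies at {11, 13, 31, 37}: a division algebra.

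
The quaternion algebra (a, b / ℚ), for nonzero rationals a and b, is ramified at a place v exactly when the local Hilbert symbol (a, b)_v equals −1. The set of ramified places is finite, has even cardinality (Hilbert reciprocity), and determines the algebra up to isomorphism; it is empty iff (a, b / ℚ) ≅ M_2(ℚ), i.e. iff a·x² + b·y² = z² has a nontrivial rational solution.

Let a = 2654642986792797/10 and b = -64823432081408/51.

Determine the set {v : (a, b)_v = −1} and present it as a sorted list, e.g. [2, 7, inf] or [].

[2, 5, 11, 13, 17, 23]

Mod squares: a ≡ 20281170, b ≡ -74613. Check v ∈ {∞, 2, 3, 5, 7, 11, 13, 17, 19, 23}.
v=3: a=3^1·(≡1), b=3^-1·(≡2) mod 3; (1|3)=+1, (2|3)=-1; (−1)^{1·-1·1}·(+1)^-1·(-1)^1 = +1.
v=7: a=7^1·(≡3), b=7^1·(≡4) mod 7; (3|7)=-1, (4|7)=+1; (−1)^{1·1·3}·(-1)^1·(+1)^1 = +1.
v=19: a=19^1·(≡18), b=19^1·(≡1) mod 19; (18|19)=-1, (1|19)=+1; (−1)^{1·1·9}·(-1)^1·(+1)^1 = +1.
v=17: a=17^1·(≡4), b=17^-1·(≡10) mod 17; (4|17)=+1, (10|17)=-1; (−1)^{1·-1·8}·(+1)^-1·(-1)^1 = -1.
v=23: a=23^3·(≡1), b=23^2·(≡21) mod 23; (1|23)=+1, (21|23)=-1; (−1)^{3·2·11}·(+1)^2·(-1)^3 = -1.
v=5: a=5^-1·(≡1), b=5^0·(≡2) mod 5; (1|5)=+1, (2|5)=-1; (−1)^{-1·0·2}·(+1)^0·(-1)^-1 = -1.
v=2: v_2(a)=-1, v_2(b)=12; units ≡ 1, 3 (mod 8); ε·ε+αω+βω = 0·1+-1·1+12·0 ≡ 1  ⇒  (a,b)_2 = -1.
v=13: a=13^3·(≡10), b=13^2·(≡5) mod 13; (10|13)=+1, (5|13)=-1; (−1)^{3·2·6}·(+1)^2·(-1)^3 = -1.
v=11: a=11^4·(≡10), b=11^3·(≡4) mod 11; (10|11)=-1, (4|11)=+1; (−1)^{4·3·5}·(-1)^3·(+1)^4 = -1.
v=∞: 20281170 > 0 and -74613 < 0  ⇒  (a,b)_∞ = +1.
(20281170, -74613 / ℚ) ramifies at {2, 5, 11, 13, 17, 23}: a division algebra.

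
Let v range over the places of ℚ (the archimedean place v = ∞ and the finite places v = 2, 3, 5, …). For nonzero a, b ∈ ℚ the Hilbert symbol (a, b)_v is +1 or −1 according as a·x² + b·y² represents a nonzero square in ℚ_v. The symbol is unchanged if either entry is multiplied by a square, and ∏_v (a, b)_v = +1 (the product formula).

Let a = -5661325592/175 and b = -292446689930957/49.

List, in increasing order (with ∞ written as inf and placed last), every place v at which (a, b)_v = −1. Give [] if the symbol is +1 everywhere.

[7, 47, 53, inf]

Mod squares: a ≡ -34874, b ≡ -53. Check v ∈ {∞, 2, 5, 7, 13, 23, 41, 47, 53}.
v=41: a=41^2·(≡14), b=41^2·(≡26) mod 41; (14|41)=-1, (26|41)=-1; (−1)^{2·2·20}·(-1)^2·(-1)^2 = +1.
v=2: v_2(a)=3, v_2(b)=0; units ≡ 3, 3 (mod 8); ε·ε+αω+βω = 1·1+3·1+0·1 ≡ 0  ⇒  (a,b)_2 = +1.
v=47: a=47^1·(≡45), b=47^2·(≡15) mod 47; (45|47)=-1, (15|47)=-1; (−1)^{1·2·23}·(-1)^2·(-1)^1 = -1.
v=23: a=23^0·(≡5), b=23^2·(≡9) mod 23; (5|23)=-1, (9|23)=+1; (−1)^{0·2·11}·(-1)^2·(+1)^0 = +1.
v=5: a=5^-2·(≡4), b=5^0·(≡2) mod 5; (4|5)=+1, (2|5)=-1; (−1)^{-2·0·2}·(+1)^0·(-1)^-2 = +1.
v=13: a=13^2·(≡5), b=13^0·(≡1) mod 13; (5|13)=-1, (1|13)=+1; (−1)^{2·0·6}·(-1)^0·(+1)^2 = +1.
v=7: a=7^-1·(≡2), b=7^-2·(≡5) mod 7; (2|7)=+1, (5|7)=-1; (−1)^{-1·-2·3}·(+1)^-2·(-1)^-1 = -1.
v=53: a=53^1·(≡27), b=53^3·(≡29) mod 53; (27|53)=-1, (29|53)=+1; (−1)^{1·3·26}·(-1)^3·(+1)^1 = -1.
v=∞: -34874 < 0 and -53 < 0  ⇒  (a,b)_∞ = -1.
Ram(-34874, -53) = {7, 47, 53, ∞}; no ℚ_7-point on the conic.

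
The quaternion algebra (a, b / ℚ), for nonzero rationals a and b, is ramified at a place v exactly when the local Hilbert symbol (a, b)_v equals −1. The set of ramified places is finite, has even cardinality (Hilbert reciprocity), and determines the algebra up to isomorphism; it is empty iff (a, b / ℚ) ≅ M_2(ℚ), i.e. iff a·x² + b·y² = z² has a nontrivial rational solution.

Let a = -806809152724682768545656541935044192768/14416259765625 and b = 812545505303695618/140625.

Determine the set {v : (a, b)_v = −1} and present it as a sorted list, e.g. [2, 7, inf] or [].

(a, b) ≡ (-16058, 108467117122) mod (ℚ^×)²; places V = {2, 3, 5, 7, 13, 17, 19, 23, 29, 31, 37, 41, ∞}.
(a,b)_37: α=3, u≡12; β=1, v≡34 (mod 37); (12|37)=+1, (34|37)=+1; sign (−1)^0·+1^1·+1^3 = +1.
(a,b)_31: α=3, u≡5; β=1, v≡2 (mod 31); (5|31)=+1, (2|31)=+1; sign (−1)^1·+1^1·+1^3 = -1.
(a,b)_23: α=6, u≡20; β=3, v≡22 (mod 23); (20|23)=-1, (22|23)=-1; sign (−1)^0·-1^3·-1^6 = -1.
(a,b)_29: α=0, u≡17; β=1, v≡12 (mod 29); (17|29)=-1, (12|29)=-1; sign (−1)^0·-1^1·-1^0 = -1.
(a,b)_41: α=2, u≡6; β=1, v≡5 (mod 41); (6|41)=-1, (5|41)=+1; sign (−1)^0·-1^1·+1^2 = -1.
(a,b)_5: α=-12, u≡3; β=-6, v≡2 (mod 5); (3|5)=-1, (2|5)=-1; sign (−1)^0·-1^-6·-1^-12 = +1.
(a,b)_7: α=7, u≡4; β=3, v≡4 (mod 7); (4|7)=+1, (4|7)=+1; sign (−1)^1·+1^3·+1^7 = -1.
(a,b)_2: α=9, β=1; u≡3, v≡1 (mod 8); ε(u)ε(v)=1·0, αω(v)=9·0, βω(u)=1·1; sum ≡ 1  ⇒  -1.
(a,b)_17: α=4, u≡6; β=2, v≡1 (mod 17); (6|17)=-1, (1|17)=+1; sign (−1)^0·-1^2·+1^4 = +1.
(a,b)_19: α=2, u≡7; β=1, v≡1 (mod 19); (7|19)=+1, (1|19)=+1; sign (−1)^0·+1^1·+1^2 = +1.
(a,b)_13: α=2, u≡1; β=1, v≡9 (mod 13); (1|13)=+1, (9|13)=+1; sign (−1)^0·+1^1·+1^2 = +1.
(a,b)_3: α=-10, u≡1; β=-2, v≡1 (mod 3); (1|3)=+1, (1|3)=+1; sign (−1)^0·+1^-2·+1^-10 = +1.
(a,b)_∞: sgn(-16058)=−, sgn(108467117122)=+, so +1.
|Ram(-16058, 108467117122)| = 6, even; anisotropic at {2, 7, 23, 29, 31, 41}.

[2, 7, 23, 29, 31, 41]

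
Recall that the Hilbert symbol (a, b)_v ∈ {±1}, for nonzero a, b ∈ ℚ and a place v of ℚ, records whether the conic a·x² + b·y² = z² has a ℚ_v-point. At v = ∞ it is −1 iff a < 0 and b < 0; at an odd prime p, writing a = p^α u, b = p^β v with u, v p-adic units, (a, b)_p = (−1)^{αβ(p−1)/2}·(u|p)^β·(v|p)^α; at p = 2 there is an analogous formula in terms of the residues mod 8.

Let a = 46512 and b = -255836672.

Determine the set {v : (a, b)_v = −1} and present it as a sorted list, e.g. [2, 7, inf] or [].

(a, b) ≡ (323, -3458) mod (ℚ^×)²; places V = {2, 3, 7, 13, 17, 19, ∞}.
(a,b)_19: α=1, u≡16; β=1, v≡3 (mod 19); (16|19)=+1, (3|19)=-1; sign (−1)^1·+1^1·-1^1 = +1.
(a,b)_3: α=2, u≡2; β=0, v≡1 (mod 3); (2|3)=-1, (1|3)=+1; sign (−1)^0·-1^0·+1^2 = +1.
(a,b)_∞: sgn(323)=+, sgn(-3458)=−, so +1.
(a,b)_17: α=1, u≡16; β=2, v≡10 (mod 17); (16|17)=+1, (10|17)=-1; sign (−1)^0·+1^2·-1^1 = -1.
(a,b)_2: α=4, β=9; u≡3, v≡7 (mod 8); ε(u)ε(v)=1·1, αω(v)=4·0, βω(u)=9·1; sum ≡ 0  ⇒  +1.
(a,b)_13: α=0, u≡11; β=1, v≡7 (mod 13); (11|13)=-1, (7|13)=-1; sign (−1)^0·-1^1·-1^0 = -1.
(a,b)_7: α=0, u≡4; β=1, v≡3 (mod 7); (4|7)=+1, (3|7)=-1; sign (−1)^0·+1^1·-1^0 = +1.
Ram(323, -3458) = {13, 17}; no ℚ_13-point on the conic.

[13, 17]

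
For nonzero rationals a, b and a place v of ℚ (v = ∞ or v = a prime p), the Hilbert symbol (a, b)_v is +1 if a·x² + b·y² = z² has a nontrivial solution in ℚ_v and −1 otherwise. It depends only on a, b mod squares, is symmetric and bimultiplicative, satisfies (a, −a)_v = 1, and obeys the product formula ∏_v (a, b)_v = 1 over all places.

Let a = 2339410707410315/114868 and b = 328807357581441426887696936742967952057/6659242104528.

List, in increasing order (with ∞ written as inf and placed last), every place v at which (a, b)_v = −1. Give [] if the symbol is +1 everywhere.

[11, 13, 19, 37]

(a, b) ≡ (3898895, 11615669) mod (ℚ^×)²; places V = {2, 3, 5, 7, 11, 13, 19, 31, 37, 41, 47, ∞}.
(a,b)_37: α=2, u≡5; β=5, v≡14 (mod 37); (5|37)=-1, (14|37)=-1; sign (−1)^0·-1^5·-1^2 = -1.
(a,b)_41: α=1, u≡37; β=5, v≡1 (mod 41); (37|41)=+1, (1|41)=+1; sign (−1)^0·+1^5·+1^1 = +1.
(a,b)_47: α=-2, u≡20; β=-4, v≡18 (mod 47); (20|47)=-1, (18|47)=+1; sign (−1)^0·-1^-4·+1^-2 = +1.
(a,b)_11: α=3, u≡3; β=6, v≡10 (mod 11); (3|11)=+1, (10|11)=-1; sign (−1)^0·+1^6·-1^3 = -1.
(a,b)_7: α=3, u≡2; β=6, v≡1 (mod 7); (2|7)=+1, (1|7)=+1; sign (−1)^0·+1^6·+1^3 = +1.
(a,b)_2: α=-2, β=-4; u≡7, v≡5 (mod 8); ε(u)ε(v)=1·0, αω(v)=-2·1, βω(u)=-4·0; sum ≡ 0  ⇒  +1.
(a,b)_∞: sgn(3898895)=+, sgn(11615669)=+, so +1.
(a,b)_3: α=0, u≡2; β=-8, v≡2 (mod 3); (2|3)=-1, (2|3)=-1; sign (−1)^0·-1^-8·-1^0 = +1.
(a,b)_31: α=2, u≡5; β=5, v≡10 (mod 31); (5|31)=+1, (10|31)=+1; sign (−1)^0·+1^5·+1^2 = +1.
(a,b)_5: α=1, u≡1; β=0, v≡4 (mod 5); (1|5)=+1, (4|5)=+1; sign (−1)^0·+1^0·+1^1 = +1.
(a,b)_19: α=1, u≡1; β=3, v≡16 (mod 19); (1|19)=+1, (16|19)=+1; sign (−1)^1·+1^3·+1^1 = -1.
(a,b)_13: α=-1, u≡5; β=-1, v≡3 (mod 13); (5|13)=-1, (3|13)=+1; sign (−1)^0·-1^-1·+1^-1 = -1.
|Ram(3898895, 11615669)| = 4, even; anisotropic at {11, 13, 19, 37}.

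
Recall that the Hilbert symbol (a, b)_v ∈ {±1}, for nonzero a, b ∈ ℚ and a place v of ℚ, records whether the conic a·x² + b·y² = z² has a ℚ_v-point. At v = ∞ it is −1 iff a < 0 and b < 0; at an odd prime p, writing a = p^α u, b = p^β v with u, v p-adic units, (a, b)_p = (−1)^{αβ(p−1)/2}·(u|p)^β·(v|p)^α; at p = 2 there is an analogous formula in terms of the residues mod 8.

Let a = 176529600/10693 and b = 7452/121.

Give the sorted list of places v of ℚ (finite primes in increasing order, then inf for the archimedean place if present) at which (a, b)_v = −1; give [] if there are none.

(a, b) ≡ (453583, 23) mod (ℚ^×)²; places V = {2, 3, 5, 11, 13, 17, 23, 37, 41, ∞}.
(a,b)_11: α=0, u≡5; β=-2, v≡5 (mod 11); (5|11)=+1, (5|11)=+1; sign (−1)^0·+1^-2·+1^0 = +1.
(a,b)_41: α=1, u≡7; β=0, v≡5 (mod 41); (7|41)=-1, (5|41)=+1; sign (−1)^0·-1^0·+1^1 = +1.
(a,b)_5: α=2, u≡3; β=0, v≡2 (mod 5); (3|5)=-1, (2|5)=-1; sign (−1)^0·-1^0·-1^2 = +1.
(a,b)_23: α=1, u≡19; β=1, v≡8 (mod 23); (19|23)=-1, (8|23)=+1; sign (−1)^1·-1^1·+1^1 = +1.
(a,b)_2: α=6, β=2; u≡7, v≡7 (mod 8); ε(u)ε(v)=1·1, αω(v)=6·0, βω(u)=2·0; sum ≡ 1  ⇒  -1.
(a,b)_∞: sgn(453583)=+, sgn(23)=+, so +1.
(a,b)_37: α=-1, u≡25; β=0, v≡20 (mod 37); (25|37)=+1, (20|37)=-1; sign (−1)^0·+1^0·-1^-1 = -1.
(a,b)_13: α=1, u≡9; β=0, v≡4 (mod 13); (9|13)=+1, (4|13)=+1; sign (−1)^0·+1^0·+1^1 = +1.
(a,b)_3: α=2, u≡1; β=4, v≡2 (mod 3); (1|3)=+1, (2|3)=-1; sign (−1)^0·+1^4·-1^2 = +1.
(a,b)_17: α=-2, u≡12; β=0, v≡3 (mod 17); (12|17)=-1, (3|17)=-1; sign (−1)^0·-1^0·-1^-2 = +1.
|Ram(453583, 23)| = 2, even; anisotropic at {2, 37}.

[2, 37]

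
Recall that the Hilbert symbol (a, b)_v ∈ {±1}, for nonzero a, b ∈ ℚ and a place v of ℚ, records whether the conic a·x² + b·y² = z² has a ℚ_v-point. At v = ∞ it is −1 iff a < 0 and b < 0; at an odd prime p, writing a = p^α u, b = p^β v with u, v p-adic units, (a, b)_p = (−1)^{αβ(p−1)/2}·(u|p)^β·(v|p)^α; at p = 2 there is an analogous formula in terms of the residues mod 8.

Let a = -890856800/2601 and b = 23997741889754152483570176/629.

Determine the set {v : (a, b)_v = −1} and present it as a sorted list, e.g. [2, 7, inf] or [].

Mod squares: a ≡ -2227142, b ≡ 4202616954. Check v ∈ {∞, 2, 3, 5, 17, 19, 29, 37, 43, 47}.
v=∞: -2227142 < 0 and 4202616954 > 0  ⇒  (a,b)_∞ = +1.
v=2: v_2(a)=5, v_2(b)=9; units ≡ 5, 5 (mod 8); ε·ε+αω+βω = 0·0+5·1+9·1 ≡ 0  ⇒  (a,b)_2 = +1.
v=47: a=47^1·(≡32), b=47^5·(≡38) mod 47; (32|47)=+1, (38|47)=-1; (−1)^{1·5·23}·(+1)^5·(-1)^1 = +1.
v=19: a=19^1·(≡13), b=19^1·(≡11) mod 19; (13|19)=-1, (11|19)=+1; (−1)^{1·1·9}·(-1)^1·(+1)^1 = +1.
v=29: a=29^1·(≡25), b=29^3·(≡12) mod 29; (25|29)=+1, (12|29)=-1; (−1)^{1·3·14}·(+1)^3·(-1)^1 = -1.
v=17: a=17^-2·(≡11), b=17^-1·(≡3) mod 17; (11|17)=-1, (3|17)=-1; (−1)^{-2·-1·8}·(-1)^-1·(-1)^-2 = -1.
v=37: a=37^0·(≡4), b=37^-1·(≡29) mod 37; (4|37)=+1, (29|37)=-1; (−1)^{0·-1·18}·(+1)^-1·(-1)^0 = +1.
v=43: a=43^1·(≡13), b=43^5·(≡34) mod 43; (13|43)=+1, (34|43)=-1; (−1)^{1·5·21}·(+1)^5·(-1)^1 = +1.
v=5: a=5^2·(≡3), b=5^0·(≡4) mod 5; (3|5)=-1, (4|5)=+1; (−1)^{2·0·2}·(-1)^0·(+1)^2 = +1.
v=3: a=3^-2·(≡1), b=3^1·(≡1) mod 3; (1|3)=+1, (1|3)=+1; (−1)^{-2·1·1}·(+1)^1·(+1)^-2 = +1.
|Ram(-2227142, 4202616954)| = 2, even; anisotropic at {17, 29}.

[17, 29]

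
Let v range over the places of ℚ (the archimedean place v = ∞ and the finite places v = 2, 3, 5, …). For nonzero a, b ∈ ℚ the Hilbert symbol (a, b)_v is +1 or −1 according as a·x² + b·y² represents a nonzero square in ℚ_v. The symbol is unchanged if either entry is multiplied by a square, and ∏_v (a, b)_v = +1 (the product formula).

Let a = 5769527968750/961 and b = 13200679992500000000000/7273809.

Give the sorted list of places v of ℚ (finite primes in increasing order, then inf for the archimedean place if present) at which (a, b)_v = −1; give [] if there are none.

(a, b) ≡ (910, 770) mod (ℚ^×)²; places V = {2, 3, 5, 7, 11, 13, 29, 31, ∞}.
(a,b)_∞: sgn(910)=+, sgn(770)=+, so +1.
(a,b)_29: α=0, u≡27; β=-2, v≡5 (mod 29); (27|29)=-1, (5|29)=+1; sign (−1)^0·-1^-2·+1^0 = +1.
(a,b)_7: α=5, u≡2; β=5, v≡6 (mod 7); (2|7)=+1, (6|7)=-1; sign (−1)^1·+1^5·-1^5 = +1.
(a,b)_2: α=1, β=11; u≡7, v≡1 (mod 8); ε(u)ε(v)=1·0, αω(v)=1·0, βω(u)=11·0; sum ≡ 0  ⇒  +1.
(a,b)_13: α=3, u≡6; β=4, v≡1 (mod 13); (6|13)=-1, (1|13)=+1; sign (−1)^0·-1^4·+1^3 = +1.
(a,b)_31: α=-2, u≡17; β=-2, v≡15 (mod 31); (17|31)=-1, (15|31)=-1; sign (−1)^0·-1^-2·-1^-2 = +1.
(a,b)_5: α=7, u≡3; β=13, v≡4 (mod 5); (3|5)=-1, (4|5)=+1; sign (−1)^0·-1^13·+1^7 = -1.
(a,b)_3: α=0, u≡1; β=-2, v≡2 (mod 3); (1|3)=+1, (2|3)=-1; sign (−1)^0·+1^-2·-1^0 = +1.
(a,b)_11: α=0, u≡10; β=1, v≡1 (mod 11); (10|11)=-1, (1|11)=+1; sign (−1)^0·-1^1·+1^0 = -1.
|Ram(910, 770)| = 2, even; anisotropic at {5, 11}.

[5, 11]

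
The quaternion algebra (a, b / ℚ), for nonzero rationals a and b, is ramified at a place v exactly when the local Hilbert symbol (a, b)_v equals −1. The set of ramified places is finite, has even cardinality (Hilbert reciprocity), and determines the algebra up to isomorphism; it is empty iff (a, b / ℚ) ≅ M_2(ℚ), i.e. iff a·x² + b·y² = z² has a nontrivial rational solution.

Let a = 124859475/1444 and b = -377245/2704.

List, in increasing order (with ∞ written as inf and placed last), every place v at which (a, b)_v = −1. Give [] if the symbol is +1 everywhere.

(a, b) ≡ (6851, -1045) mod (ℚ^×)²; places V = {2, 3, 5, 11, 13, 17, 19, 31, ∞}.
(a,b)_5: α=2, u≡1; β=1, v≡4 (mod 5); (1|5)=+1, (4|5)=+1; sign (−1)^0·+1^1·+1^2 = +1.
(a,b)_3: α=6, u≡2; β=0, v≡2 (mod 3); (2|3)=-1, (2|3)=-1; sign (−1)^0·-1^0·-1^6 = +1.
(a,b)_17: α=1, u≡5; β=0, v≡2 (mod 17); (5|17)=-1, (2|17)=+1; sign (−1)^0·-1^0·+1^1 = +1.
(a,b)_∞: sgn(6851)=+, sgn(-1045)=−, so +1.
(a,b)_13: α=1, u≡6; β=-2, v≡5 (mod 13); (6|13)=-1, (5|13)=-1; sign (−1)^0·-1^-2·-1^1 = -1.
(a,b)_2: α=-2, β=-4; u≡3, v≡3 (mod 8); ε(u)ε(v)=1·1, αω(v)=-2·1, βω(u)=-4·1; sum ≡ 1  ⇒  -1.
(a,b)_19: α=-2, u≡11; β=3, v≡13 (mod 19); (11|19)=+1, (13|19)=-1; sign (−1)^0·+1^3·-1^-2 = +1.
(a,b)_31: α=1, u≡20; β=0, v≡8 (mod 31); (20|31)=+1, (8|31)=+1; sign (−1)^0·+1^0·+1^1 = +1.
(a,b)_11: α=0, u≡5; β=1, v≡4 (mod 11); (5|11)=+1, (4|11)=+1; sign (−1)^0·+1^1·+1^0 = +1.
(6851, -1045 / ℚ) ramifies at {2, 13}: a division algebra.

[2, 13]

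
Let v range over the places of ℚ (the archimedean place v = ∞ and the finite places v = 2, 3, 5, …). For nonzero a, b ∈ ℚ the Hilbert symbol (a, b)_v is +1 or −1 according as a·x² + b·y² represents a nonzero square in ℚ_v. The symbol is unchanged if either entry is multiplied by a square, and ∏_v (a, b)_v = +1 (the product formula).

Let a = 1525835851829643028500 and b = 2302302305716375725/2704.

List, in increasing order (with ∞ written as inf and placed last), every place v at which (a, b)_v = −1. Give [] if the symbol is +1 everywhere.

Mod squares: a ≡ 3454485, b ≡ 1178589. Check v ∈ {∞, 2, 3, 5, 7, 13, 17, 19, 23, 29, 31}.
v=31: a=31^1·(≡13), b=31^1·(≡21) mod 31; (13|31)=-1, (21|31)=-1; (−1)^{1·1·15}·(-1)^1·(-1)^1 = -1.
v=5: a=5^3·(≡3), b=5^2·(≡1) mod 5; (3|5)=-1, (1|5)=+1; (−1)^{3·2·2}·(-1)^2·(+1)^3 = +1.
v=3: a=3^3·(≡2), b=3^9·(≡1) mod 3; (2|3)=-1, (1|3)=+1; (−1)^{3·9·1}·(-1)^9·(+1)^3 = +1.
v=7: a=7^4·(≡6), b=7^2·(≡6) mod 7; (6|7)=-1, (6|7)=-1; (−1)^{4·2·3}·(-1)^2·(-1)^4 = +1.
v=29: a=29^4·(≡1), b=29^3·(≡3) mod 29; (1|29)=+1, (3|29)=-1; (−1)^{4·3·14}·(+1)^3·(-1)^4 = +1.
v=∞: 3454485 > 0 and 1178589 > 0  ⇒  (a,b)_∞ = +1.
v=23: a=23^1·(≡10), b=23^1·(≡15) mod 23; (10|23)=-1, (15|23)=-1; (−1)^{1·1·11}·(-1)^1·(-1)^1 = -1.
v=17: a=17^3·(≡13), b=17^2·(≡15) mod 17; (13|17)=+1, (15|17)=+1; (−1)^{3·2·8}·(+1)^2·(+1)^3 = +1.
v=2: v_2(a)=2, v_2(b)=-4; units ≡ 5, 5 (mod 8); ε·ε+αω+βω = 0·0+2·1+-4·1 ≡ 0  ⇒  (a,b)_2 = +1.
v=13: a=13^0·(≡7), b=13^-2·(≡3) mod 13; (7|13)=-1, (3|13)=+1; (−1)^{0·-2·6}·(-1)^-2·(+1)^0 = +1.
v=19: a=19^1·(≡11), b=19^1·(≡2) mod 19; (11|19)=+1, (2|19)=-1; (−1)^{1·1·9}·(+1)^1·(-1)^1 = +1.
(3454485, 1178589 / ℚ) ramifies at {23, 31}: a division algebra.

[23, 31]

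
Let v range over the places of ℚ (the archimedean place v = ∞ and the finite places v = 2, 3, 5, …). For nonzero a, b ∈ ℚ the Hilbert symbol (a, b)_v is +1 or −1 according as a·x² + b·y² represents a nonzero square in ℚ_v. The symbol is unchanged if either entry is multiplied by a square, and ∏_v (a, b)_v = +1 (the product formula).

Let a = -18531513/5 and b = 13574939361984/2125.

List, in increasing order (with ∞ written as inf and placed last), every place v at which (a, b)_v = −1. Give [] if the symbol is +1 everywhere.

(a, b) ≡ (-85085, 7735) mod (ℚ^×)²; places V = {2, 3, 5, 7, 11, 13, 17, 19, ∞}.
(a,b)_17: α=1, u≡14; β=-1, v≡13 (mod 17); (14|17)=-1, (13|17)=+1; sign (−1)^0·-1^-1·+1^1 = -1.
(a,b)_5: α=-1, u≡2; β=-3, v≡2 (mod 5); (2|5)=-1, (2|5)=-1; sign (−1)^0·-1^-3·-1^-1 = +1.
(a,b)_7: α=1, u≡4; β=3, v≡6 (mod 7); (4|7)=+1, (6|7)=-1; sign (−1)^1·+1^3·-1^1 = +1.
(a,b)_3: α=2, u≡1; β=2, v≡1 (mod 3); (1|3)=+1, (1|3)=+1; sign (−1)^0·+1^2·+1^2 = +1.
(a,b)_∞: sgn(-85085)=−, sgn(7735)=+, so +1.
(a,b)_19: α=0, u≡16; β=2, v≡18 (mod 19); (16|19)=+1, (18|19)=-1; sign (−1)^0·+1^2·-1^0 = +1.
(a,b)_2: α=0, β=6; u≡3, v≡7 (mod 8); ε(u)ε(v)=1·1, αω(v)=0·0, βω(u)=6·1; sum ≡ 1  ⇒  -1.
(a,b)_11: α=3, u≡5; β=4, v≡6 (mod 11); (5|11)=+1, (6|11)=-1; sign (−1)^0·+1^4·-1^3 = -1.
(a,b)_13: α=1, u≡8; β=1, v≡9 (mod 13); (8|13)=-1, (9|13)=+1; sign (−1)^0·-1^1·+1^1 = -1.
|Ram(-85085, 7735)| = 4, even; anisotropic at {2, 11, 13, 17}.

[2, 11, 13, 17]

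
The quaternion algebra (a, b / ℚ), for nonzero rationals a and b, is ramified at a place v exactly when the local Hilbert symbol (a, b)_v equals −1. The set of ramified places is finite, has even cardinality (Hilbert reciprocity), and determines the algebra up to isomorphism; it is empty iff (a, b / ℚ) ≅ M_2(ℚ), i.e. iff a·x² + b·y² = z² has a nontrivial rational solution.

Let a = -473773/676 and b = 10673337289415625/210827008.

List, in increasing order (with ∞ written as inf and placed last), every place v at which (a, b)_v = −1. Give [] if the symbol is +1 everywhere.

[2, 5, 11, 17, 29, 31]

(a, b) ≡ (-493, 202895) mod (ℚ^×)²; places V = {2, 3, 5, 7, 11, 13, 17, 29, 31, ∞}.
(a,b)_3: α=0, u≡2; β=6, v≡2 (mod 3); (2|3)=-1, (2|3)=-1; sign (−1)^0·-1^6·-1^0 = +1.
(a,b)_∞: sgn(-493)=−, sgn(202895)=+, so +1.
(a,b)_5: α=0, u≡2; β=5, v≡1 (mod 5); (2|5)=-1, (1|5)=+1; sign (−1)^0·-1^5·+1^0 = -1.
(a,b)_17: α=1, u≡10; β=1, v≡2 (mod 17); (10|17)=-1, (2|17)=+1; sign (−1)^0·-1^1·+1^1 = -1.
(a,b)_7: α=0, u≡2; β=-7, v≡5 (mod 7); (2|7)=+1, (5|7)=-1; sign (−1)^0·+1^-7·-1^0 = +1.
(a,b)_2: α=-2, β=-8; u≡3, v≡7 (mod 8); ε(u)ε(v)=1·1, αω(v)=-2·0, βω(u)=-8·1; sum ≡ 1  ⇒  -1.
(a,b)_13: α=-2, u≡3; β=0, v≡3 (mod 13); (3|13)=+1, (3|13)=+1; sign (−1)^0·+1^0·+1^-2 = +1.
(a,b)_31: α=2, u≡15; β=3, v≡16 (mod 31); (15|31)=-1, (16|31)=+1; sign (−1)^0·-1^3·+1^2 = -1.
(a,b)_29: α=1, u≡15; β=2, v≡14 (mod 29); (15|29)=-1, (14|29)=-1; sign (−1)^0·-1^2·-1^1 = -1.
(a,b)_11: α=0, u≡6; β=1, v≡4 (mod 11); (6|11)=-1, (4|11)=+1; sign (−1)^0·-1^1·+1^0 = -1.
Ram(-493, 202895) = {2, 5, 11, 17, 29, 31}; no ℚ_2-point on the conic.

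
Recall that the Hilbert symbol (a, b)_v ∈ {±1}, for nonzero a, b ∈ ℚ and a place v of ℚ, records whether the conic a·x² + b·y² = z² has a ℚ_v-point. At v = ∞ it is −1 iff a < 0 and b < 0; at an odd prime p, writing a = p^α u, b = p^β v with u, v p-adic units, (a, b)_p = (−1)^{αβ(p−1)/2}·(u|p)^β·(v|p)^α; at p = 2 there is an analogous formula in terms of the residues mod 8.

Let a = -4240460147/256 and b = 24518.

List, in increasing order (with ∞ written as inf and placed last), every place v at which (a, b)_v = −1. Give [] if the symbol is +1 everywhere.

(a, b) ≡ (-239723, 24518) mod (ℚ^×)²; places V = {2, 7, 11, 13, 19, 23, 31, 37, 41, ∞}.
(a,b)_∞: sgn(-239723)=−, sgn(24518)=+, so +1.
(a,b)_2: α=-8, β=1; u≡5, v≡3 (mod 8); ε(u)ε(v)=0·1, αω(v)=-8·1, βω(u)=1·1; sum ≡ 1  ⇒  -1.
(a,b)_19: α=3, u≡3; β=0, v≡8 (mod 19); (3|19)=-1, (8|19)=-1; sign (−1)^0·-1^0·-1^3 = -1.
(a,b)_23: α=0, u≡4; β=1, v≡8 (mod 23); (4|23)=+1, (8|23)=+1; sign (−1)^0·+1^1·+1^0 = +1.
(a,b)_11: α=1, u≡3; β=0, v≡10 (mod 11); (3|11)=+1, (10|11)=-1; sign (−1)^0·+1^0·-1^1 = -1.
(a,b)_7: α=2, u≡6; β=0, v≡4 (mod 7); (6|7)=-1, (4|7)=+1; sign (−1)^0·-1^0·+1^2 = +1.
(a,b)_31: α=1, u≡21; β=0, v≡28 (mod 31); (21|31)=-1, (28|31)=+1; sign (−1)^0·-1^0·+1^1 = +1.
(a,b)_13: α=0, u≡10; β=1, v≡1 (mod 13); (10|13)=+1, (1|13)=+1; sign (−1)^0·+1^1·+1^0 = +1.
(a,b)_37: α=1, u≡4; β=0, v≡24 (mod 37); (4|37)=+1, (24|37)=-1; sign (−1)^0·+1^0·-1^1 = -1.
(a,b)_41: α=0, u≡40; β=1, v≡24 (mod 41); (40|41)=+1, (24|41)=-1; sign (−1)^0·+1^1·-1^0 = +1.
|Ram(-239723, 24518)| = 4, even; anisotropic at {2, 11, 19, 37}.

[2, 11, 19, 37]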